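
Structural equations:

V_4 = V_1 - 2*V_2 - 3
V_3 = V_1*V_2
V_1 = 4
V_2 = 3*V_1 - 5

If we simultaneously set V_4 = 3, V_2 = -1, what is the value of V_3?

Setting V_4 = 3, V_2 = -1 by intervention discards those variables' equations.
V_3 = V_1*V_2  [with V_1=4, V_2=-1]  = -4

-4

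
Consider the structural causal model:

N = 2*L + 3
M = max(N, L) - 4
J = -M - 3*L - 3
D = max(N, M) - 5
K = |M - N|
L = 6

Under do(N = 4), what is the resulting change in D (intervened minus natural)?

-11

do(N=4) replaces the equation N = 2*L + 3 with the constant N = 4.
M = max(N, L) - 4  [with N=4, L=6]  = 2
D = max(N, M) - 5  [with N=4, M=2]  = -1
Without intervention: N = 2*L + 3  [with L=6]  = 15; M = max(N, L) - 4  [with N=15, L=6]  = 11; D = max(N, M) - 5  [with N=15, M=11]  = 10.
Change = -1 − 10 = -11.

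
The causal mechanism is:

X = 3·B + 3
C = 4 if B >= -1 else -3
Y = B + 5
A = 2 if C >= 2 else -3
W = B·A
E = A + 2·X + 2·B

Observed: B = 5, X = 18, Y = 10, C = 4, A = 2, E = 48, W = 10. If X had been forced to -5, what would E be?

2

Under do(X=-5), the mechanism X = 3·B + 3 is discarded; X is fixed at -5.
C = 4 if B >= -1 else -3  [with B=5]  = 4
A = 2 if C >= 2 else -3  [with C=4]  = 2
E = A + 2·X + 2·B  [with A=2, X=-5, B=5]  = 2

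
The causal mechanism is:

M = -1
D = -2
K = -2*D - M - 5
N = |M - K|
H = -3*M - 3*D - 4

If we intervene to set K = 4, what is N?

do(K=4) replaces the equation K = -2*D - M - 5 with the constant K = 4.
N = |M - K|  [with M=-1, K=4]  = 5

5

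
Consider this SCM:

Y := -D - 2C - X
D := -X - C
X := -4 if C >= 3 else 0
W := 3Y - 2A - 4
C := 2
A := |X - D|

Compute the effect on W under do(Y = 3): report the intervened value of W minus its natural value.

Under do(Y=3), the mechanism Y := -D - 2C - X is discarded; Y is fixed at 3.
X = -4 if C >= 3 else 0  [with C=2]  = 0
D = -X - C  [with X=0, C=2]  = -2
A = |X - D|  [with X=0, D=-2]  = 2
W = 3Y - 2A - 4  [with Y=3, A=2]  = 1
Without intervention: X = -4 if C >= 3 else 0  [with C=2]  = 0; D = -X - C  [with X=0, C=2]  = -2; Y = -D - 2C - X  [with D=-2, C=2, X=0]  = -2; A = |X - D|  [with X=0, D=-2]  = 2; W = 3Y - 2A - 4  [with Y=-2, A=2]  = -14.
Change = 1 − (-14) = 15.

15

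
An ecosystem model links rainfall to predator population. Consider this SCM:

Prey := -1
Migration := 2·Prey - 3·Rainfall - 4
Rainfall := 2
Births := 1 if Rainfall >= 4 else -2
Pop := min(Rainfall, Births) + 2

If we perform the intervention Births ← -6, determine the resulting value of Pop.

-4

do(Births=-6) replaces the equation Births := 1 if Rainfall >= 4 else -2 with the constant Births = -6.
Pop = min(Rainfall, Births) + 2  [with Rainfall=2, Births=-6]  = -4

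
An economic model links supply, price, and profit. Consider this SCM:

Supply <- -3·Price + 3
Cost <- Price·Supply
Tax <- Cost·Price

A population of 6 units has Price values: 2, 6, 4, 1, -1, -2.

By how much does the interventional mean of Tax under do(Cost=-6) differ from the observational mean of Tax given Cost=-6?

-7

The intervention sets Cost=-6 in all 6 units regardless of Price. Recomputing Tax per unit gives -12, -36, -24, -6, 6, 12; average -10.
Observing Cost=-6 restricts to units where Cost's equation naturally yields -6: Price ∈ {2, -1}. In that subpopulation Tax = -12, 6, mean -3.
Difference = -10 − (-3) = -7.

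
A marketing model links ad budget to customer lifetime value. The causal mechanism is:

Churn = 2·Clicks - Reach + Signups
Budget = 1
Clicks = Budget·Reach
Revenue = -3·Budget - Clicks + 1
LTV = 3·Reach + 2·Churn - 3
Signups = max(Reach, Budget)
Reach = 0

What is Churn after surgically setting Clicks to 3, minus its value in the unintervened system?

do(Clicks=3) replaces the equation Clicks = Budget·Reach with the constant Clicks = 3.
Signups = max(Reach, Budget)  [with Reach=0, Budget=1]  = 1
Churn = 2·Clicks - Reach + Signups  [with Clicks=3, Reach=0, Signups=1]  = 7
Without intervention: Clicks = Budget·Reach  [with Budget=1, Reach=0]  = 0; Signups = max(Reach, Budget)  [with Reach=0, Budget=1]  = 1; Churn = 2·Clicks - Reach + Signups  [with Clicks=0, Reach=0, Signups=1]  = 1.
Change = 7 − 1 = 6.

6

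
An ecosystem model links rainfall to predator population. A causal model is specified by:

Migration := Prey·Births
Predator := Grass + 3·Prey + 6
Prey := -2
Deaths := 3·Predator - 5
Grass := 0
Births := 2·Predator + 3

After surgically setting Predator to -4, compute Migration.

The intervention breaks the incoming arrows to Predator: Predator := Grass + 3·Prey + 6 no longer applies, and Predator = -4.
Births = 2·Predator + 3  [with Predator=-4]  = -5
Migration = Prey·Births  [with Prey=-2, Births=-5]  = 10

10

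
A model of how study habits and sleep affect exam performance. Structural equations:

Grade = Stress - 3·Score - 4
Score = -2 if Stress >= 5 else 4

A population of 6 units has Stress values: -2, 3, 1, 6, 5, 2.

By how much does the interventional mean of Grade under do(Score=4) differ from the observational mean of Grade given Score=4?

The intervention sets Score=4 in all 6 units regardless of Stress. Recomputing Grade per unit gives -18, -13, -15, -10, -11, -14; average -13.5.
Observing Score=4 restricts to units where Score's equation naturally yields 4: Stress ∈ {-2, 3, 1, 2}. In that subpopulation Grade = -18, -13, -15, -14, mean -15.
Difference = -13.5 − (-15) = 1.5.

1.5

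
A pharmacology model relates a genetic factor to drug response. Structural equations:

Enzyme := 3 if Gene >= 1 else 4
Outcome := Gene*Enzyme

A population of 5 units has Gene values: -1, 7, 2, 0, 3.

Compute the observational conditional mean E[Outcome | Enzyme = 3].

Observing Enzyme=3 restricts to units where Enzyme's equation naturally yields 3: Gene ∈ {7, 2, 3}. In that subpopulation Outcome = 21, 6, 9, mean 12.

12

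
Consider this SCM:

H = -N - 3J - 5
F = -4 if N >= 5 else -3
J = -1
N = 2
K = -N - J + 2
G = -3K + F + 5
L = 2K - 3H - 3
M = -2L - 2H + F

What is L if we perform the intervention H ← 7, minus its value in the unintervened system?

do(H=7) replaces the equation H = -N - 3J - 5 with the constant H = 7.
K = -N - J + 2  [with N=2, J=-1]  = 1
L = 2K - 3H - 3  [with K=1, H=7]  = -22
Without intervention: H = -N - 3J - 5  [with N=2, J=-1]  = -4; K = -N - J + 2  [with N=2, J=-1]  = 1; L = 2K - 3H - 3  [with K=1, H=-4]  = 11.
Change = -22 − 11 = -33.

-33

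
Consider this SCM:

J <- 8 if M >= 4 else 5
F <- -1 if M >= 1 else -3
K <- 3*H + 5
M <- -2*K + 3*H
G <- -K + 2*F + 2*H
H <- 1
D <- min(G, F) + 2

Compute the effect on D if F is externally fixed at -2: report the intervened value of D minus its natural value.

2

The intervention breaks the incoming arrows to F: F <- -1 if M >= 1 else -3 no longer applies, and F = -2.
K = 3*H + 5  [with H=1]  = 8
G = -K + 2*F + 2*H  [with K=8, F=-2, H=1]  = -10
D = min(G, F) + 2  [with G=-10, F=-2]  = -8
Without intervention: K = 3*H + 5  [with H=1]  = 8; M = -2*K + 3*H  [with K=8, H=1]  = -13; F = -1 if M >= 1 else -3  [with M=-13]  = -3; G = -K + 2*F + 2*H  [with K=8, F=-3, H=1]  = -12; D = min(G, F) + 2  [with G=-12, F=-3]  = -10.
Change = -8 − (-10) = 2.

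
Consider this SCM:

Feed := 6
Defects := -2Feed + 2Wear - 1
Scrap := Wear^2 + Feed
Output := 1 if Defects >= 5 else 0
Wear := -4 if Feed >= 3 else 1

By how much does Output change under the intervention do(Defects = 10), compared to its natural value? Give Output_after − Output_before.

1

do(Defects=10) replaces the equation Defects := -2Feed + 2Wear - 1 with the constant Defects = 10.
Output = 1 if Defects >= 5 else 0  [with Defects=10]  = 1
Without intervention: Wear = -4 if Feed >= 3 else 1  [with Feed=6]  = -4; Defects = -2Feed + 2Wear - 1  [with Feed=6, Wear=-4]  = -21; Output = 1 if Defects >= 5 else 0  [with Defects=-21]  = 0.
Change = 1 − 0 = 1.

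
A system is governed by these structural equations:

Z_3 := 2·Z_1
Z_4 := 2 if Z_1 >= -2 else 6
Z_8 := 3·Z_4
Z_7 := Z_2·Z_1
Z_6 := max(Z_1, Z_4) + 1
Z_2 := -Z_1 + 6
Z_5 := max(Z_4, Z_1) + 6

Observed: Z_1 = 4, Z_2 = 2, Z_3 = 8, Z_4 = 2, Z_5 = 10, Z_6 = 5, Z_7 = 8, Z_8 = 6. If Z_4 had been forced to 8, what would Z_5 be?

Intervening sets Z_4 = 8 and removes its equation (Z_4 := 2 if Z_1 >= -2 else 6).
Z_5 = max(Z_4, Z_1) + 6  [with Z_4=8, Z_1=4]  = 14

14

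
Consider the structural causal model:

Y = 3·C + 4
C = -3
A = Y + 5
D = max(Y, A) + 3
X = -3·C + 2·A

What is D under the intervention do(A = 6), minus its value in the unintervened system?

6

do(A=6) replaces the equation A = Y + 5 with the constant A = 6.
Y = 3·C + 4  [with C=-3]  = -5
D = max(Y, A) + 3  [with Y=-5, A=6]  = 9
Without intervention: Y = 3·C + 4  [with C=-3]  = -5; A = Y + 5  [with Y=-5]  = 0; D = max(Y, A) + 3  [with Y=-5, A=0]  = 3.
Change = 9 − 3 = 6.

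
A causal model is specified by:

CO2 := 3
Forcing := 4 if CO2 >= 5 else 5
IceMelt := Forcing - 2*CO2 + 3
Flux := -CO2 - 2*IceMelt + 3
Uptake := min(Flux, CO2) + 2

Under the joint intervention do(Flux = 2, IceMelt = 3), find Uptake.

The joint intervention fixes Flux = 2, IceMelt = 3, removing each variable's own equation.
Uptake = min(Flux, CO2) + 2  [with Flux=2, CO2=3]  = 4

4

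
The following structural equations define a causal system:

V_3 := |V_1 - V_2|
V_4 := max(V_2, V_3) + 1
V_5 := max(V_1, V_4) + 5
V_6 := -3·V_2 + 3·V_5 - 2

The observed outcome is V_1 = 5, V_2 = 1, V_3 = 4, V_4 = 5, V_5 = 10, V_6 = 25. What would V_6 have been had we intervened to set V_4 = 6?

28

Under do(V_4=6), the mechanism V_4 := max(V_2, V_3) + 1 is discarded; V_4 is fixed at 6.
V_5 = max(V_1, V_4) + 5  [with V_1=5, V_4=6]  = 11
V_6 = -3·V_2 + 3·V_5 - 2  [with V_2=1, V_5=11]  = 28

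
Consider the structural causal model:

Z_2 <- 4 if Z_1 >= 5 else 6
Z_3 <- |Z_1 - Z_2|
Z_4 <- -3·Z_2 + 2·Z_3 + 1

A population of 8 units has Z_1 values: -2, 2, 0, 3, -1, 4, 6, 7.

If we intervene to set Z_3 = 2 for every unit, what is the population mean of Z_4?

-11.5

The intervention sets Z_3=2 in all 8 units regardless of Z_1. Recomputing Z_4 per unit gives -13, -13, -13, -13, -13, -13, -7, -7; average -11.5.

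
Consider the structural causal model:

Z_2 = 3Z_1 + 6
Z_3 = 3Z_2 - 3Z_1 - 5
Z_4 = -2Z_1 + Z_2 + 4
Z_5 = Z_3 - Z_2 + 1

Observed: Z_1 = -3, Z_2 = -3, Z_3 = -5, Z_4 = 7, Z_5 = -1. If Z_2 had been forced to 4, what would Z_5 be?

13

do(Z_2=4) replaces the equation Z_2 = 3Z_1 + 6 with the constant Z_2 = 4.
Z_3 = 3Z_2 - 3Z_1 - 5  [with Z_2=4, Z_1=-3]  = 16
Z_5 = Z_3 - Z_2 + 1  [with Z_3=16, Z_2=4]  = 13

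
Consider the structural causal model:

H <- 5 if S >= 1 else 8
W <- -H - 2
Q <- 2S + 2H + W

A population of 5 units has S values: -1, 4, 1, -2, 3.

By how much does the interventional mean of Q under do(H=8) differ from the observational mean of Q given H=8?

5

Under do(H=8), H's equation is replaced by H=8 for every unit. Per-unit Q: 4, 14, 8, 2, 12. Mean = 8.
Conditioning on H=8 selects the 2 unit(s) with S ∈ {-1, -2}. Their Q values: 4, 2. Mean = 3.
Difference = 8 − 3 = 5.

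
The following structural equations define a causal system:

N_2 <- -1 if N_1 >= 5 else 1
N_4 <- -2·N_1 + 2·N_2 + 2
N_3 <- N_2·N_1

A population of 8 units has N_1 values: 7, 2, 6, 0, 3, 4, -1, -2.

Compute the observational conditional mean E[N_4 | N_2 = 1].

2

Observing N_2=1 restricts to units where N_2's equation naturally yields 1: N_1 ∈ {2, 0, 3, 4, -1, -2}. In that subpopulation N_4 = 0, 4, -2, -4, 6, 8, mean 2.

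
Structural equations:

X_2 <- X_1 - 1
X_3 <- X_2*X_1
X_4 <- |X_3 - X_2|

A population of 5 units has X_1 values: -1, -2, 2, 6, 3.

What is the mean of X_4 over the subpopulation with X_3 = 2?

Observing X_3=2 restricts to units where X_3's equation naturally yields 2: X_1 ∈ {-1, 2}. In that subpopulation X_4 = 4, 1, mean 2.5.

2.5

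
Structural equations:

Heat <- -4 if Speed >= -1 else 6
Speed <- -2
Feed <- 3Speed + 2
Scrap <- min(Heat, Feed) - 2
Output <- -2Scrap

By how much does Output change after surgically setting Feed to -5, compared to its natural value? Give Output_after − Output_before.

do(Feed=-5) replaces the equation Feed <- 3Speed + 2 with the constant Feed = -5.
Heat = -4 if Speed >= -1 else 6  [with Speed=-2]  = 6
Scrap = min(Heat, Feed) - 2  [with Heat=6, Feed=-5]  = -7
Output = -2Scrap  [with Scrap=-7]  = 14
Without intervention: Feed = 3Speed + 2  [with Speed=-2]  = -4; Heat = -4 if Speed >= -1 else 6  [with Speed=-2]  = 6; Scrap = min(Heat, Feed) - 2  [with Heat=6, Feed=-4]  = -6; Output = -2Scrap  [with Scrap=-6]  = 12.
Change = 14 − 12 = 2.

2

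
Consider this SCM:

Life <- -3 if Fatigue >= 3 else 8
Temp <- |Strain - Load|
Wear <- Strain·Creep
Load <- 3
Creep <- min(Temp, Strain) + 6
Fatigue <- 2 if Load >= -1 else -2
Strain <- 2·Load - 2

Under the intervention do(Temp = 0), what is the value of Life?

The intervention breaks the incoming arrows to Temp: Temp <- |Strain - Load| no longer applies, and Temp = 0.
Life is not downstream of the intervention, so its value is determined by the original equations.
Fatigue = 2 if Load >= -1 else -2  [with Load=3]  = 2
Life = -3 if Fatigue >= 3 else 8  [with Fatigue=2]  = 8

8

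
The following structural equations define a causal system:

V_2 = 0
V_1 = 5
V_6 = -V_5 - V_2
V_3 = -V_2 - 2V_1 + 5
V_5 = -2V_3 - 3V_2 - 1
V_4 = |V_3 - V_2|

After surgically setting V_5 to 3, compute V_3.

do(V_5=3) replaces the equation V_5 = -2V_3 - 3V_2 - 1 with the constant V_5 = 3.
V_3 is not downstream of the intervention, so its value is determined by the original equations.
V_3 = -V_2 - 2V_1 + 5  [with V_2=0, V_1=5]  = -5

-5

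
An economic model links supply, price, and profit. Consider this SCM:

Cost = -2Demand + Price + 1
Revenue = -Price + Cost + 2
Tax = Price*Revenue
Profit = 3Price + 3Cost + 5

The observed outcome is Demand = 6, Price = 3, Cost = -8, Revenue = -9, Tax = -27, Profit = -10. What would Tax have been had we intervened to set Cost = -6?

-21

do(Cost=-6) replaces the equation Cost = -2Demand + Price + 1 with the constant Cost = -6.
Revenue = -Price + Cost + 2  [with Price=3, Cost=-6]  = -7
Tax = Price*Revenue  [with Price=3, Revenue=-7]  = -21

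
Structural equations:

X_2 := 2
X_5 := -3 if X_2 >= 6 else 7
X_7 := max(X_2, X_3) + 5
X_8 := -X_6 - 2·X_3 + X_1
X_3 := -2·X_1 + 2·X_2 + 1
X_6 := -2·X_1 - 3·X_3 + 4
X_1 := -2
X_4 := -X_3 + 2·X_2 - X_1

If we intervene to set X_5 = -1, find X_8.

-1

do(X_5=-1) replaces the equation X_5 := -3 if X_2 >= 6 else 7 with the constant X_5 = -1.
X_8 is not downstream of the intervention, so its value is determined by the original equations.
X_3 = -2·X_1 + 2·X_2 + 1  [with X_1=-2, X_2=2]  = 9
X_6 = -2·X_1 - 3·X_3 + 4  [with X_1=-2, X_3=9]  = -19
X_8 = -X_6 - 2·X_3 + X_1  [with X_6=-19, X_3=9, X_1=-2]  = -1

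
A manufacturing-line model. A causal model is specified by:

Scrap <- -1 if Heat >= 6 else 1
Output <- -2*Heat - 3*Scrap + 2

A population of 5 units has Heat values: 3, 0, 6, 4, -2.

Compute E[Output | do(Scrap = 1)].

do(Scrap=1) breaks Scrap's dependence on Heat. With Scrap=1 fixed, Output across the units is -7, -1, -13, -9, 3, mean -5.4.

-5.4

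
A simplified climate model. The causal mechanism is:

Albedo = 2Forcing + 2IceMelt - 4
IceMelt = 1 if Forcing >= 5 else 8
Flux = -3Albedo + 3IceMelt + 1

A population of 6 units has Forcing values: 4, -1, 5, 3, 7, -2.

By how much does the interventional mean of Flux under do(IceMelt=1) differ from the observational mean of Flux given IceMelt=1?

do(IceMelt=1) breaks IceMelt's dependence on Forcing. With IceMelt=1 fixed, Flux across the units is -14, 16, -20, -8, -32, 22, mean -6.
Conditioning on IceMelt=1 selects the 2 unit(s) with Forcing ∈ {5, 7}. Their Flux values: -20, -32. Mean = -26.
Difference = -6 − (-26) = 20.

20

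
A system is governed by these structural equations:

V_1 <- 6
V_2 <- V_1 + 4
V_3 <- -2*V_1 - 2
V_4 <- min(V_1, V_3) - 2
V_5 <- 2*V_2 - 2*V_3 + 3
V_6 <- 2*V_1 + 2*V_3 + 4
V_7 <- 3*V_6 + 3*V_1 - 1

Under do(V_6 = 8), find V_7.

Intervening sets V_6 = 8 and removes its equation (V_6 <- 2*V_1 + 2*V_3 + 4).
V_7 = 3*V_6 + 3*V_1 - 1  [with V_6=8, V_1=6]  = 41

41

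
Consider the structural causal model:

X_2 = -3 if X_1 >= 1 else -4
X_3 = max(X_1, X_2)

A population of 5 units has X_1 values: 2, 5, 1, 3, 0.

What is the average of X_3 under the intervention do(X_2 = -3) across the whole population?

2.2

do(X_2=-3) breaks X_2's dependence on X_1. With X_2=-3 fixed, X_3 across the units is 2, 5, 1, 3, 0, mean 2.2.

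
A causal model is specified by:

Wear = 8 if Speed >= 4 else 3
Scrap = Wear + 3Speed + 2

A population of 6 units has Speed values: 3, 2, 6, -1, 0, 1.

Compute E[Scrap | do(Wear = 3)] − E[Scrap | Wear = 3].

2.5

Under do(Wear=3), Wear's equation is replaced by Wear=3 for every unit. Per-unit Scrap: 14, 11, 23, 2, 5, 8. Mean = 10.5.
E[Scrap|Wear=3] averages over only the 5 units with Wear=3 (Speed = 3, 2, -1, 0, 1): Scrap = 14, 11, 2, 5, 8, mean 8.
Difference = 10.5 − 8 = 2.5.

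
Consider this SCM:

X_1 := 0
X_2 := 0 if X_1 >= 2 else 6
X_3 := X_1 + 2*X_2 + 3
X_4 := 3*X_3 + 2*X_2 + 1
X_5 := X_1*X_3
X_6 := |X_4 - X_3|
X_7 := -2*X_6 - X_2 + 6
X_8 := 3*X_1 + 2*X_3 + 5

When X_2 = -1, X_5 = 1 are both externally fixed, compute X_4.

The joint intervention fixes X_2 = -1, X_5 = 1, removing each variable's own equation.
X_3 = X_1 + 2*X_2 + 3  [with X_1=0, X_2=-1]  = 1
X_4 = 3*X_3 + 2*X_2 + 1  [with X_3=1, X_2=-1]  = 2

2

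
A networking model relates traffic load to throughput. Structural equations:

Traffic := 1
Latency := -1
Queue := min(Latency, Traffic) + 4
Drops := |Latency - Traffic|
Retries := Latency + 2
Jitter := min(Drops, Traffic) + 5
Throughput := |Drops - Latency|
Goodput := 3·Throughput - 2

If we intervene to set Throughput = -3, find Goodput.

-11

do(Throughput=-3) replaces the equation Throughput := |Drops - Latency| with the constant Throughput = -3.
Goodput = 3·Throughput - 2  [with Throughput=-3]  = -11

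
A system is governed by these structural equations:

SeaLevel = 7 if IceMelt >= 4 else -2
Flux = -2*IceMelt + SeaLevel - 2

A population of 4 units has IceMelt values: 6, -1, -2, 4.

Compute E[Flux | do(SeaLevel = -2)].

The intervention sets SeaLevel=-2 in all 4 units regardless of IceMelt. Recomputing Flux per unit gives -16, -2, 0, -12; average -7.5.

-7.5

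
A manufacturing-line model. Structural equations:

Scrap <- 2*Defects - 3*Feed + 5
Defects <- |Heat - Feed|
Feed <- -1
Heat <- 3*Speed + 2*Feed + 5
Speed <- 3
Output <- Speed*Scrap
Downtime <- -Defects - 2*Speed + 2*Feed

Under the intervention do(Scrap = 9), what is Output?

The intervention breaks the incoming arrows to Scrap: Scrap <- 2*Defects - 3*Feed + 5 no longer applies, and Scrap = 9.
Output = Speed*Scrap  [with Speed=3, Scrap=9]  = 27

27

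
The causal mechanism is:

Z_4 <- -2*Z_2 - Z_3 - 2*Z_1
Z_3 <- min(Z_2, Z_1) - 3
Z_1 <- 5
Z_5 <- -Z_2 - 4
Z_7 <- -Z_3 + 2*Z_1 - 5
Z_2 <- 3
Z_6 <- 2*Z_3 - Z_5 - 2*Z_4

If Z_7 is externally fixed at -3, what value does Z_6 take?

Intervening sets Z_7 = -3 and removes its equation (Z_7 <- -Z_3 + 2*Z_1 - 5).
Since Z_6 is not a descendant of the intervened variable, it is unaffected.
Z_3 = min(Z_2, Z_1) - 3  [with Z_2=3, Z_1=5]  = 0
Z_4 = -2*Z_2 - Z_3 - 2*Z_1  [with Z_2=3, Z_3=0, Z_1=5]  = -16
Z_5 = -Z_2 - 4  [with Z_2=3]  = -7
Z_6 = 2*Z_3 - Z_5 - 2*Z_4  [with Z_3=0, Z_5=-7, Z_4=-16]  = 39

39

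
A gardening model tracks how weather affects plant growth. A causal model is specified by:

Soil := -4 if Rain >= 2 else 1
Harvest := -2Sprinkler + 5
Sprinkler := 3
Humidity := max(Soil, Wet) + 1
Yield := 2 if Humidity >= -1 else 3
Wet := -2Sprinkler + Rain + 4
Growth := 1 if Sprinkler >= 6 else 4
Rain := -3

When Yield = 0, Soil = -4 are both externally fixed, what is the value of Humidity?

Setting Yield = 0, Soil = -4 by intervention discards those variables' equations.
Wet = -2Sprinkler + Rain + 4  [with Sprinkler=3, Rain=-3]  = -5
Humidity = max(Soil, Wet) + 1  [with Soil=-4, Wet=-5]  = -3

-3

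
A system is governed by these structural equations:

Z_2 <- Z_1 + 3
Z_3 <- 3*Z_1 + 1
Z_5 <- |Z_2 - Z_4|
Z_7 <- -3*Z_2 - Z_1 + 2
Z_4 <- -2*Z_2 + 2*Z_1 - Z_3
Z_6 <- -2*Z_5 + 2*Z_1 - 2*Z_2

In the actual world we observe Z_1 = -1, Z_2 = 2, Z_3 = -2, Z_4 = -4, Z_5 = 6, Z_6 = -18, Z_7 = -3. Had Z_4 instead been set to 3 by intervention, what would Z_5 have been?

Intervening sets Z_4 = 3 and removes its equation (Z_4 <- -2*Z_2 + 2*Z_1 - Z_3).
Z_2 = Z_1 + 3  [with Z_1=-1]  = 2
Z_5 = |Z_2 - Z_4|  [with Z_2=2, Z_4=3]  = 1

1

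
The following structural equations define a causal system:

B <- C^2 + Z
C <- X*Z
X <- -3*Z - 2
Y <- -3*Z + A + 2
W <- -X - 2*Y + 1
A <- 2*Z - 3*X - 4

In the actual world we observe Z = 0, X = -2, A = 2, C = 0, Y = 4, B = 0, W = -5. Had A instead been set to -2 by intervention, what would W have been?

3

The intervention breaks the incoming arrows to A: A <- 2*Z - 3*X - 4 no longer applies, and A = -2.
X = -3*Z - 2  [with Z=0]  = -2
Y = -3*Z + A + 2  [with Z=0, A=-2]  = 0
W = -X - 2*Y + 1  [with X=-2, Y=0]  = 3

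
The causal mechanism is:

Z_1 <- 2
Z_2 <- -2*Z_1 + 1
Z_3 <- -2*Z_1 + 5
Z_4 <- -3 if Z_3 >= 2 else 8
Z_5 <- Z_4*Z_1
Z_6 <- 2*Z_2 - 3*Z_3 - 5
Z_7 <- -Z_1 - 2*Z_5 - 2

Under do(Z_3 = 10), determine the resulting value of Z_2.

-3

Under do(Z_3=10), the mechanism Z_3 <- -2*Z_1 + 5 is discarded; Z_3 is fixed at 10.
Since Z_2 is not a descendant of the intervened variable, it is unaffected.
Z_2 = -2*Z_1 + 1  [with Z_1=2]  = -3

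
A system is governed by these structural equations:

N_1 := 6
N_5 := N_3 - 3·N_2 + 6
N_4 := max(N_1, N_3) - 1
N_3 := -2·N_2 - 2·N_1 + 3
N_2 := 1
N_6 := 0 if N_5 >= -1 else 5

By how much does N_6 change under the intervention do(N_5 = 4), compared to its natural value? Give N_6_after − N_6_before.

The intervention breaks the incoming arrows to N_5: N_5 := N_3 - 3·N_2 + 6 no longer applies, and N_5 = 4.
N_6 = 0 if N_5 >= -1 else 5  [with N_5=4]  = 0
Without intervention: N_3 = -2·N_2 - 2·N_1 + 3  [with N_2=1, N_1=6]  = -11; N_5 = N_3 - 3·N_2 + 6  [with N_3=-11, N_2=1]  = -8; N_6 = 0 if N_5 >= -1 else 5  [with N_5=-8]  = 5.
Change = 0 − 5 = -5.

-5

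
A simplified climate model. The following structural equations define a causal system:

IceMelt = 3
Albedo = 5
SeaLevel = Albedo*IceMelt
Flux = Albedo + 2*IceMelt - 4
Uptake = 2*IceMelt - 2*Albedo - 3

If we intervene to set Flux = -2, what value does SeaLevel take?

Under do(Flux=-2), the mechanism Flux = Albedo + 2*IceMelt - 4 is discarded; Flux is fixed at -2.
Since SeaLevel is not a descendant of the intervened variable, it is unaffected.
SeaLevel = Albedo*IceMelt  [with Albedo=5, IceMelt=3]  = 15

15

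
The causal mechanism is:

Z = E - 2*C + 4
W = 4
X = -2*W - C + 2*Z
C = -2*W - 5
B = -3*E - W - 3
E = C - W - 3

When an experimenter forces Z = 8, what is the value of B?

53

Under do(Z=8), the mechanism Z = E - 2*C + 4 is discarded; Z is fixed at 8.
Since B is not a descendant of the intervened variable, it is unaffected.
C = -2*W - 5  [with W=4]  = -13
E = C - W - 3  [with C=-13, W=4]  = -20
B = -3*E - W - 3  [with E=-20, W=4]  = 53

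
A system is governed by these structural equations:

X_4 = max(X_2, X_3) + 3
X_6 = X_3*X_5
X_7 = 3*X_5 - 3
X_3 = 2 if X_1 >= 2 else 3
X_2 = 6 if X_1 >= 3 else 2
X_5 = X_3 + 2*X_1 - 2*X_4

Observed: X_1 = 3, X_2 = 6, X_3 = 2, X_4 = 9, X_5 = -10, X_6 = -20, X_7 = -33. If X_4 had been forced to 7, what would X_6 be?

-12

Under do(X_4=7), the mechanism X_4 = max(X_2, X_3) + 3 is discarded; X_4 is fixed at 7.
X_3 = 2 if X_1 >= 2 else 3  [with X_1=3]  = 2
X_5 = X_3 + 2*X_1 - 2*X_4  [with X_3=2, X_1=3, X_4=7]  = -6
X_6 = X_3*X_5  [with X_3=2, X_5=-6]  = -12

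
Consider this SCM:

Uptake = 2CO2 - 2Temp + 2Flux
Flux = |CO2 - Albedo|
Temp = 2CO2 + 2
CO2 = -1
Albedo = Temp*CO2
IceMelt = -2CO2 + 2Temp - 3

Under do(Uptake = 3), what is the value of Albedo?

0

do(Uptake=3) replaces the equation Uptake = 2CO2 - 2Temp + 2Flux with the constant Uptake = 3.
No directed path runs from Uptake to Albedo, so Albedo keeps its natural value.
Temp = 2CO2 + 2  [with CO2=-1]  = 0
Albedo = Temp*CO2  [with Temp=0, CO2=-1]  = 0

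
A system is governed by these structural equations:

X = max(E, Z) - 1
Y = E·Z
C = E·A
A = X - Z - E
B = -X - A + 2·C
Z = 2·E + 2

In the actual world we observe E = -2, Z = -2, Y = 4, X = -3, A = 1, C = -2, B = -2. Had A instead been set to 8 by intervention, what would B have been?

-37

Under do(A=8), the mechanism A = X - Z - E is discarded; A is fixed at 8.
Z = 2·E + 2  [with E=-2]  = -2
X = max(E, Z) - 1  [with E=-2, Z=-2]  = -3
C = E·A  [with E=-2, A=8]  = -16
B = -X - A + 2·C  [with X=-3, A=8, C=-16]  = -37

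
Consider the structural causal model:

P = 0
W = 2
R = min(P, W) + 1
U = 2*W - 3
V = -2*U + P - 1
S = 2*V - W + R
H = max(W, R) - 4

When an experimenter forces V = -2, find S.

The intervention breaks the incoming arrows to V: V = -2*U + P - 1 no longer applies, and V = -2.
R = min(P, W) + 1  [with P=0, W=2]  = 1
S = 2*V - W + R  [with V=-2, W=2, R=1]  = -5

-5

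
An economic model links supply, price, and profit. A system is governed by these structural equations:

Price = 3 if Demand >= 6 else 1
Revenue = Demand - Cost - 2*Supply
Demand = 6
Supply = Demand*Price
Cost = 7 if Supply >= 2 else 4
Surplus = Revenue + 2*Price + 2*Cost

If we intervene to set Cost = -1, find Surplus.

-25

Under do(Cost=-1), the mechanism Cost = 7 if Supply >= 2 else 4 is discarded; Cost is fixed at -1.
Price = 3 if Demand >= 6 else 1  [with Demand=6]  = 3
Supply = Demand*Price  [with Demand=6, Price=3]  = 18
Revenue = Demand - Cost - 2*Supply  [with Demand=6, Cost=-1, Supply=18]  = -29
Surplus = Revenue + 2*Price + 2*Cost  [with Revenue=-29, Price=3, Cost=-1]  = -25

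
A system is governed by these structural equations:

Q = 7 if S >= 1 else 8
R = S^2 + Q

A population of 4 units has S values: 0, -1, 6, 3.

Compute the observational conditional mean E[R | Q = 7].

Conditioning on Q=7 selects the 2 unit(s) with S ∈ {6, 3}. Their R values: 43, 16. Mean = 29.5.

29.5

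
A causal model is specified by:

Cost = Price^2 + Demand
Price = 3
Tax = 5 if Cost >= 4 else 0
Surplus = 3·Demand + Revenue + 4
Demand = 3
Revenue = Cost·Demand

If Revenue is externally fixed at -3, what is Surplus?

10

Under do(Revenue=-3), the mechanism Revenue = Cost·Demand is discarded; Revenue is fixed at -3.
Surplus = 3·Demand + Revenue + 4  [with Demand=3, Revenue=-3]  = 10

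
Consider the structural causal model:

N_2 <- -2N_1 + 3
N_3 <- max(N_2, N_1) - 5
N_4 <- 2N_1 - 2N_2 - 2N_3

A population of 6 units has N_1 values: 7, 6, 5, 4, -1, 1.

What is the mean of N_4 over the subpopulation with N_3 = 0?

6

Conditioning on N_3=0 selects the 2 unit(s) with N_1 ∈ {5, -1}. Their N_4 values: 24, -12. Mean = 6.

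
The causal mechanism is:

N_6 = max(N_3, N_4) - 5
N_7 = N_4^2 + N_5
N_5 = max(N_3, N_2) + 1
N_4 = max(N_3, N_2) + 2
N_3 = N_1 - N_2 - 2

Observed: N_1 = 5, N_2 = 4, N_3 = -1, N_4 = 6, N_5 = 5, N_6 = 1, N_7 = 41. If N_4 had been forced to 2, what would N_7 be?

9

The intervention breaks the incoming arrows to N_4: N_4 = max(N_3, N_2) + 2 no longer applies, and N_4 = 2.
N_3 = N_1 - N_2 - 2  [with N_1=5, N_2=4]  = -1
N_5 = max(N_3, N_2) + 1  [with N_3=-1, N_2=4]  = 5
N_7 = N_4^2 + N_5  [with N_4=2, N_5=5]  = 9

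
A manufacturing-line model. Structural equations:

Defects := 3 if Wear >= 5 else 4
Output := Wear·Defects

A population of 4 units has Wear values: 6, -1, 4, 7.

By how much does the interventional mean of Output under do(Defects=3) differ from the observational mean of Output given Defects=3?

-7.5

Every unit gets Defects=3 under the intervention. Output values become 18, -3, 12, 21; E[Output|do(Defects=3)] = 12.
Observing Defects=3 restricts to units where Defects's equation naturally yields 3: Wear ∈ {6, 7}. In that subpopulation Output = 18, 21, mean 19.5.
Difference = 12 − 19.5 = -7.5.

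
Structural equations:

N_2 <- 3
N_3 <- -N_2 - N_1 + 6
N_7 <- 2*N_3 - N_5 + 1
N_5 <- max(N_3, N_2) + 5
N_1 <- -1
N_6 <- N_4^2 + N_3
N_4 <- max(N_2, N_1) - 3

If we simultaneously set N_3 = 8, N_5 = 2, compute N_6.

Setting N_3 = 8, N_5 = 2 by intervention discards those variables' equations.
N_4 = max(N_2, N_1) - 3  [with N_2=3, N_1=-1]  = 0
N_6 = N_4^2 + N_3  [with N_4=0, N_3=8]  = 8

8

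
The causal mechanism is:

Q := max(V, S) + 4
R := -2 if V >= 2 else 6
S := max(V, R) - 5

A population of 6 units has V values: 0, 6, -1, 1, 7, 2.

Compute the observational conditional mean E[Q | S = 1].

E[Q|S=1] averages over only the 4 units with S=1 (V = 0, 6, -1, 1): Q = 5, 10, 5, 5, mean 6.25.

6.25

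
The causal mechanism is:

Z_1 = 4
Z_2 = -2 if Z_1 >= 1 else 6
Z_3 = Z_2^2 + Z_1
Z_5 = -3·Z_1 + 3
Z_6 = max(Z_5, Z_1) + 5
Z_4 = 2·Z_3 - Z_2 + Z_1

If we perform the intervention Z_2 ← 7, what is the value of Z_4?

103

Under do(Z_2=7), the mechanism Z_2 = -2 if Z_1 >= 1 else 6 is discarded; Z_2 is fixed at 7.
Z_3 = Z_2^2 + Z_1  [with Z_2=7, Z_1=4]  = 53
Z_4 = 2·Z_3 - Z_2 + Z_1  [with Z_3=53, Z_2=7, Z_1=4]  = 103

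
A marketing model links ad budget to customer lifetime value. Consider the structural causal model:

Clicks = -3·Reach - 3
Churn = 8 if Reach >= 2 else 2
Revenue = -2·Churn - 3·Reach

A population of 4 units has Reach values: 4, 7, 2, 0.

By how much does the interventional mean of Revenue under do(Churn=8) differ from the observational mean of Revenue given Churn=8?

Under do(Churn=8), Churn's equation is replaced by Churn=8 for every unit. Per-unit Revenue: -28, -37, -22, -16. Mean = -25.75.
E[Revenue|Churn=8] averages over only the 3 units with Churn=8 (Reach = 4, 7, 2): Revenue = -28, -37, -22, mean -29.
Difference = -25.75 − (-29) = 3.25.

3.25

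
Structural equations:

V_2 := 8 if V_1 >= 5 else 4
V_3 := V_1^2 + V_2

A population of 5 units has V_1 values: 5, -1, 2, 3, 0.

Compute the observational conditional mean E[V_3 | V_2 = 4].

Observing V_2=4 restricts to units where V_2's equation naturally yields 4: V_1 ∈ {-1, 2, 3, 0}. In that subpopulation V_3 = 5, 8, 13, 4, mean 7.5.

7.5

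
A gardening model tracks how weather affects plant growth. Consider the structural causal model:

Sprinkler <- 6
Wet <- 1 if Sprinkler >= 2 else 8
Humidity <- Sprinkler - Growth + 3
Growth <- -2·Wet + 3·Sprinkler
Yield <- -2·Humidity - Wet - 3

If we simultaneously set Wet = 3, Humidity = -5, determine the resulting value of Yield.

Setting Wet = 3, Humidity = -5 by intervention discards those variables' equations.
Yield = -2·Humidity - Wet - 3  [with Humidity=-5, Wet=3]  = 4

4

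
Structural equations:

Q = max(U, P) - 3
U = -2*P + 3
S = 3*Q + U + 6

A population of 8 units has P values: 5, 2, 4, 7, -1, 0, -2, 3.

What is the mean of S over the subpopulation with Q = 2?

11

Observing Q=2 restricts to units where Q's equation naturally yields 2: P ∈ {5, -1}. In that subpopulation S = 5, 17, mean 11.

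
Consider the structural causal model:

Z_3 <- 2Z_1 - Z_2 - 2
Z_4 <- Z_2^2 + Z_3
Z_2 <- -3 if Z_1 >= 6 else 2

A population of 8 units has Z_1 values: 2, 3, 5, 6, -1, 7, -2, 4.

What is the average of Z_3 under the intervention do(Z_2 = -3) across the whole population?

7

Every unit gets Z_2=-3 under the intervention. Z_3 values become 5, 7, 11, 13, -1, 15, -3, 9; E[Z_3|do(Z_2=-3)] = 7.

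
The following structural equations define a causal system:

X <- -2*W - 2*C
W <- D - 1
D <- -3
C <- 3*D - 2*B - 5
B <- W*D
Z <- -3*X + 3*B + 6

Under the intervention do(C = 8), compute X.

-8

Intervening sets C = 8 and removes its equation (C <- 3*D - 2*B - 5).
W = D - 1  [with D=-3]  = -4
X = -2*W - 2*C  [with W=-4, C=8]  = -8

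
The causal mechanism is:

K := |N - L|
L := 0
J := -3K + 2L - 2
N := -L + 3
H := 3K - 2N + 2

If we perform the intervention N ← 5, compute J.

-17

Under do(N=5), the mechanism N := -L + 3 is discarded; N is fixed at 5.
K = |N - L|  [with N=5, L=0]  = 5
J = -3K + 2L - 2  [with K=5, L=0]  = -17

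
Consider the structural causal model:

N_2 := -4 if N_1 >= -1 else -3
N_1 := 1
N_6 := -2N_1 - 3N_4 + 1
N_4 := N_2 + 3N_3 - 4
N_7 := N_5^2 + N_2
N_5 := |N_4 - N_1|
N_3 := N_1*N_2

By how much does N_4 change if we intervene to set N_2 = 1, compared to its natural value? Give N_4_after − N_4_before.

Under do(N_2=1), the mechanism N_2 := -4 if N_1 >= -1 else -3 is discarded; N_2 is fixed at 1.
N_3 = N_1*N_2  [with N_1=1, N_2=1]  = 1
N_4 = N_2 + 3N_3 - 4  [with N_2=1, N_3=1]  = 0
Without intervention: N_2 = -4 if N_1 >= -1 else -3  [with N_1=1]  = -4; N_3 = N_1*N_2  [with N_1=1, N_2=-4]  = -4; N_4 = N_2 + 3N_3 - 4  [with N_2=-4, N_3=-4]  = -20.
Change = 0 − (-20) = 20.

20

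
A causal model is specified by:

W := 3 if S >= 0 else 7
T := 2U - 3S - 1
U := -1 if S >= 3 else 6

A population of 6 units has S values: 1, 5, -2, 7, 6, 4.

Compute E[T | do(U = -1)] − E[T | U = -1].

6

The intervention sets U=-1 in all 6 units regardless of S. Recomputing T per unit gives -6, -18, 3, -24, -21, -15; average -13.5.
Conditioning on U=-1 selects the 4 unit(s) with S ∈ {5, 7, 6, 4}. Their T values: -18, -24, -21, -15. Mean = -19.5.
Difference = -13.5 − (-19.5) = 6.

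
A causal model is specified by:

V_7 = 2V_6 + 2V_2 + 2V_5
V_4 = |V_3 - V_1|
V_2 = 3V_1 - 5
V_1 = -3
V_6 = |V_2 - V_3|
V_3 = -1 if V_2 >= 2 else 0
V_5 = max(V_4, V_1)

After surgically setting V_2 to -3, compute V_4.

Under do(V_2=-3), the mechanism V_2 = 3V_1 - 5 is discarded; V_2 is fixed at -3.
V_3 = -1 if V_2 >= 2 else 0  [with V_2=-3]  = 0
V_4 = |V_3 - V_1|  [with V_3=0, V_1=-3]  = 3

3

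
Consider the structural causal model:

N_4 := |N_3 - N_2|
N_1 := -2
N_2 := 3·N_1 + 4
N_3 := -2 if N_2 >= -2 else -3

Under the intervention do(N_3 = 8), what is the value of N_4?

The intervention breaks the incoming arrows to N_3: N_3 := -2 if N_2 >= -2 else -3 no longer applies, and N_3 = 8.
N_2 = 3·N_1 + 4  [with N_1=-2]  = -2
N_4 = |N_3 - N_2|  [with N_3=8, N_2=-2]  = 10

10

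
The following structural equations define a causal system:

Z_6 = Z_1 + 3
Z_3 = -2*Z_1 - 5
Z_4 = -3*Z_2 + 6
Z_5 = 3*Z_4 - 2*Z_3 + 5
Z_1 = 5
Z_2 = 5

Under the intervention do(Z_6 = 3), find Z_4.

do(Z_6=3) replaces the equation Z_6 = Z_1 + 3 with the constant Z_6 = 3.
No directed path runs from Z_6 to Z_4, so Z_4 keeps its natural value.
Z_4 = -3*Z_2 + 6  [with Z_2=5]  = -9

-9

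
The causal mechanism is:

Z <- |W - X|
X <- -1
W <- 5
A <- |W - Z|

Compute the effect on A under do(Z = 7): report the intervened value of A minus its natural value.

The intervention breaks the incoming arrows to Z: Z <- |W - X| no longer applies, and Z = 7.
A = |W - Z|  [with W=5, Z=7]  = 2
Without intervention: Z = |W - X|  [with W=5, X=-1]  = 6; A = |W - Z|  [with W=5, Z=6]  = 1.
Change = 2 − 1 = 1.

1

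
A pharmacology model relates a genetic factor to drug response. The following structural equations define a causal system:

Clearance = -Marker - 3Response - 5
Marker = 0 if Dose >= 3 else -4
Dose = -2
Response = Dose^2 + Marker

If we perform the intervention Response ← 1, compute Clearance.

The intervention breaks the incoming arrows to Response: Response = Dose^2 + Marker no longer applies, and Response = 1.
Marker = 0 if Dose >= 3 else -4  [with Dose=-2]  = -4
Clearance = -Marker - 3Response - 5  [with Marker=-4, Response=1]  = -4

-4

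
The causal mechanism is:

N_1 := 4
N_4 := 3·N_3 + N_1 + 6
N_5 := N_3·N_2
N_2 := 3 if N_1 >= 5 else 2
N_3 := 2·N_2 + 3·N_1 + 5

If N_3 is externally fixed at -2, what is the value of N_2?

Under do(N_3=-2), the mechanism N_3 := 2·N_2 + 3·N_1 + 5 is discarded; N_3 is fixed at -2.
Since N_2 is not a descendant of the intervened variable, it is unaffected.
N_2 = 3 if N_1 >= 5 else 2  [with N_1=4]  = 2

2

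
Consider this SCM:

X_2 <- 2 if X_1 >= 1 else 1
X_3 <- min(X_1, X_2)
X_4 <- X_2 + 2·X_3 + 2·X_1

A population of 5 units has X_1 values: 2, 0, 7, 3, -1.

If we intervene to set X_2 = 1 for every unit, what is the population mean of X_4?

The intervention sets X_2=1 in all 5 units regardless of X_1. Recomputing X_4 per unit gives 7, 1, 17, 9, -3; average 6.2.

6.2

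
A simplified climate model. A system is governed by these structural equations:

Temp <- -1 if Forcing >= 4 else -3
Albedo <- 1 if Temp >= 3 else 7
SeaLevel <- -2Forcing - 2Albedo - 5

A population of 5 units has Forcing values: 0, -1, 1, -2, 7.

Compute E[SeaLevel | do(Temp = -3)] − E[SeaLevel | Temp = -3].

-3

Every unit gets Temp=-3 under the intervention. SeaLevel values become -19, -17, -21, -15, -33; E[SeaLevel|do(Temp=-3)] = -21.
Conditioning on Temp=-3 selects the 4 unit(s) with Forcing ∈ {0, -1, 1, -2}. Their SeaLevel values: -19, -17, -21, -15. Mean = -18.
Difference = -21 − (-18) = -3.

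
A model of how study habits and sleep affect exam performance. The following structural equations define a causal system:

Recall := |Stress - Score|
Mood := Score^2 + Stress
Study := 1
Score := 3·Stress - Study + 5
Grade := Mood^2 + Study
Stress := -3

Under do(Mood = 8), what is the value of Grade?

65

Under do(Mood=8), the mechanism Mood := Score^2 + Stress is discarded; Mood is fixed at 8.
Grade = Mood^2 + Study  [with Mood=8, Study=1]  = 65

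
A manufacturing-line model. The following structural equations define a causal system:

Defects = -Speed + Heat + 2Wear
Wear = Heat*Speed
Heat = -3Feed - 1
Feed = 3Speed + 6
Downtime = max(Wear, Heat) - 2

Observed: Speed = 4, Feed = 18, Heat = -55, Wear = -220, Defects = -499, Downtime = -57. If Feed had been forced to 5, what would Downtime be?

-18

Under do(Feed=5), the mechanism Feed = 3Speed + 6 is discarded; Feed is fixed at 5.
Heat = -3Feed - 1  [with Feed=5]  = -16
Wear = Heat*Speed  [with Heat=-16, Speed=4]  = -64
Downtime = max(Wear, Heat) - 2  [with Wear=-64, Heat=-16]  = -18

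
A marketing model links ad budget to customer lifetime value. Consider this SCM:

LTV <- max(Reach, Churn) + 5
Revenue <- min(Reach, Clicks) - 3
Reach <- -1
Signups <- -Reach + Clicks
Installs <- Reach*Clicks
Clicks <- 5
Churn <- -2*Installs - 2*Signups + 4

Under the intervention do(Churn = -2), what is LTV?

Under do(Churn=-2), the mechanism Churn <- -2*Installs - 2*Signups + 4 is discarded; Churn is fixed at -2.
LTV = max(Reach, Churn) + 5  [with Reach=-1, Churn=-2]  = 4

4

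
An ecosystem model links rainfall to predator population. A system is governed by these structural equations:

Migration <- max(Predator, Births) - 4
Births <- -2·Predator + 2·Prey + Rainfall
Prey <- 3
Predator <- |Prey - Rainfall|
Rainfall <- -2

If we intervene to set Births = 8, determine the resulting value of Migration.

4

Intervening sets Births = 8 and removes its equation (Births <- -2·Predator + 2·Prey + Rainfall).
Predator = |Prey - Rainfall|  [with Prey=3, Rainfall=-2]  = 5
Migration = max(Predator, Births) - 4  [with Predator=5, Births=8]  = 4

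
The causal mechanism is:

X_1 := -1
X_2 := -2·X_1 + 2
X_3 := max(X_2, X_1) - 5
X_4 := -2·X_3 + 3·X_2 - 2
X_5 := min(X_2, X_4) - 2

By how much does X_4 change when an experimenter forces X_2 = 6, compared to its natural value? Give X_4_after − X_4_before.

2

Under do(X_2=6), the mechanism X_2 := -2·X_1 + 2 is discarded; X_2 is fixed at 6.
X_3 = max(X_2, X_1) - 5  [with X_2=6, X_1=-1]  = 1
X_4 = -2·X_3 + 3·X_2 - 2  [with X_3=1, X_2=6]  = 14
Without intervention: X_2 = -2·X_1 + 2  [with X_1=-1]  = 4; X_3 = max(X_2, X_1) - 5  [with X_2=4, X_1=-1]  = -1; X_4 = -2·X_3 + 3·X_2 - 2  [with X_3=-1, X_2=4]  = 12.
Change = 14 − 12 = 2.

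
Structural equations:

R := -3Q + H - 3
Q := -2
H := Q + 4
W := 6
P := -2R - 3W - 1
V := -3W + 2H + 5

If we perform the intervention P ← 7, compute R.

do(P=7) replaces the equation P := -2R - 3W - 1 with the constant P = 7.
No directed path runs from P to R, so R keeps its natural value.
H = Q + 4  [with Q=-2]  = 2
R = -3Q + H - 3  [with Q=-2, H=2]  = 5

5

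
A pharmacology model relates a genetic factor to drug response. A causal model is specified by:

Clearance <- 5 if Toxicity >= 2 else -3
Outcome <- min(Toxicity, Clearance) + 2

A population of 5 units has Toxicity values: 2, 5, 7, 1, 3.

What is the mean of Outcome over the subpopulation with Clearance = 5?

Observing Clearance=5 restricts to units where Clearance's equation naturally yields 5: Toxicity ∈ {2, 5, 7, 3}. In that subpopulation Outcome = 4, 7, 7, 5, mean 5.75.

5.75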